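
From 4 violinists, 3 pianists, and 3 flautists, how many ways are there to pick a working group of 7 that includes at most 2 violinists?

Split by how many violinists are chosen (0 through 2).
Sum: C(4,0)·C(6,7) + C(4,1)·C(6,6) + C(4,2)·C(6,5) = 0 + 4 + 36 = 40.

40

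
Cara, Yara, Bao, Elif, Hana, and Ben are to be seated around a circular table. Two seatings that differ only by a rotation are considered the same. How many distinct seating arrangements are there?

Seat Cara anywhere (absorbing the rotational symmetry), then permute the other 5: (5)! = 120.

120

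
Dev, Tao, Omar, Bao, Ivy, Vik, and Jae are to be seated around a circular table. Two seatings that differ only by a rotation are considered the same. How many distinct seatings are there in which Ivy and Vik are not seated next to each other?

480

All circular seatings of 7 people number (6)! = 720.
Seatings with Ivy beside Vik: treat them as a block with 2 internal orders, giving 2 × (5)! = 240.
Subtracting, 720 − 240 = 480.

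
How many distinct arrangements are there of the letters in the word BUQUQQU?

140

The 7 letters of BUQUQQU have repeats: Q appearing 3 times and U appearing 3 times.
Dividing 7! = 5040 by 3!·3! = 36 for the repeated letters gives 140.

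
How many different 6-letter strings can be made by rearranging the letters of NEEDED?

60

NEEDED has 6 letters with D appearing twice and E appearing 3 times.
The number of distinct arrangements is 6!/(3!·2!) = 720/12 = 60.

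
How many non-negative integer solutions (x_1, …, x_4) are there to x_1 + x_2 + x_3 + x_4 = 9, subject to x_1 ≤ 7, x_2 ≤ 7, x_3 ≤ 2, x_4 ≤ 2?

Ignoring the caps, the number of non-negative solutions to x_1+…+x_4 = 9 is C(12,3) = 220.
Subtract solutions that violate a single cap (substitute x_i' = x_i − (cap_i+1)): x_1 ≥ 8 gives C(4,3) = 4; x_2 ≥ 8 gives C(4,3) = 4; x_3 ≥ 3 gives C(9,3) = 84; x_4 ≥ 3 gives C(9,3) = 84. Together 176.
Add back pairs where two caps are both exceeded: 0 + 0 + 0 + 0 + 0 + 20 = 20.
By inclusion–exclusion the count is 220 − 176 + 20 = 64.

64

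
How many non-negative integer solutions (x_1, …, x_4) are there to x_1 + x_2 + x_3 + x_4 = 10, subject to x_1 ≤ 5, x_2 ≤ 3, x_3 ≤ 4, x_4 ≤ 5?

Without the upper bounds there are C(13,3) = 286 ways to split 10 among 4 variables.
Subtract solutions that violate a single cap (substitute x_i' = x_i − (cap_i+1)): x_1 ≥ 6 gives C(7,3) = 35; x_2 ≥ 4 gives C(9,3) = 84; x_3 ≥ 5 gives C(8,3) = 56; x_4 ≥ 6 gives C(7,3) = 35. Together 210.
Add back pairs where two caps are both exceeded: 1 + 0 + 0 + 4 + 1 + 0 = 6.
By inclusion–exclusion the count is 286 − 210 + 6 = 82.

82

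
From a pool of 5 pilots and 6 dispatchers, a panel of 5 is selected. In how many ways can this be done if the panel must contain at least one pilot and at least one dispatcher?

Total 5-person selections from all 11: C(11,5) = 462.
Subtract selections that omit an entire group: no pilots → C(6,5) = 6; no dispatchers → C(5,5) = 1.
Both groups omitted at once is impossible, so 462 − 7 = 455.

455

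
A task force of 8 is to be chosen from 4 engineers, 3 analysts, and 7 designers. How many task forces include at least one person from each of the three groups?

2793

Total 8-person selections from all 14: C(14,8) = 3003.
Selections missing a whole group: no engineers → C(10,8) = 45; no analysts → C(11,8) = 165; no designers → C(7,8) = 0.
Add back selections omitting two groups (i.e. drawn from a single group): C(4,8) + C(3,8) + C(7,8) = 0.
By inclusion–exclusion: 3003 − 210 + 0 = 2793.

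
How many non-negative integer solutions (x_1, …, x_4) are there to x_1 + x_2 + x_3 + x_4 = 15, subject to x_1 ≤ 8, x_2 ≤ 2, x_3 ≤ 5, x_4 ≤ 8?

99

Ignoring the caps, the number of non-negative solutions to x_1+…+x_4 = 15 is C(18,3) = 816.
Subtract solutions that violate a single cap (substitute x_i' = x_i − (cap_i+1)): x_1 ≥ 9 gives C(9,3) = 84; x_2 ≥ 3 gives C(15,3) = 455; x_3 ≥ 6 gives C(12,3) = 220; x_4 ≥ 9 gives C(9,3) = 84. Together 843.
Add back pairs where two caps are both exceeded: 20 + 1 + 0 + 84 + 20 + 1 = 126.
By inclusion–exclusion the count is 816 − 843 + 126 = 99.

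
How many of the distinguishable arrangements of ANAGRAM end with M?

120

Fix M in the last position and arrange the remaining 6 letters.
Those 6 letters have A appearing 3 times, giving (6)!/(3!) = 120.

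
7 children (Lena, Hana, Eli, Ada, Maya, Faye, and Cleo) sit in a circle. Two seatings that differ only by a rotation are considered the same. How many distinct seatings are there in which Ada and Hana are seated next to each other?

Treat {Ada, Hana} as one unit (2 internal orders) and seat the resulting 6 units around the table: (5)! circular arrangements.
So 2 × (5)! = 2 × 120 = 240.

240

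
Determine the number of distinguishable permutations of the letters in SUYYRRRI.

Letter multiplicities in SUYYRRRI: I×1, R×3, S×1, U×1, Y×2.
Dividing 8! = 40320 by 3!·2! = 12 for the repeated letters gives 3360.

3360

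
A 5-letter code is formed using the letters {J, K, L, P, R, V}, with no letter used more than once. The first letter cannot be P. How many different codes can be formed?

The first letter has 6−1 = 5 choices (anything except P).
The remaining 4 letters are filled from the other 5 symbols without repetition: 5 × 4 × 3 × 2 = 120.
Total: 5 × 120 = 600.

600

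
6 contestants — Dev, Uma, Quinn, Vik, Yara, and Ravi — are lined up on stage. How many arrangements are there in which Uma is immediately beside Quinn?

Treat {Uma, Quinn} as a single unit. There are 5 units to order, and the pair itself can be ordered 2 ways.
That gives 2 × 5! = 2 × 120 = 240.

240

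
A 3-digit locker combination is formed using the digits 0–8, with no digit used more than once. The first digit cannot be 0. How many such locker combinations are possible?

The first digit has 9−1 = 8 choices (anything except 0).
The remaining 2 digits are filled from the other 8 symbols without repetition: 8 × 7 = 56.
Total: 8 × 56 = 448.

448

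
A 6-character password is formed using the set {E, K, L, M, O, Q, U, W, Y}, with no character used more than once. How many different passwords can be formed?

60480

With no repetition, fill the 6 characters in order: 9 choices, then 8, down to 4.
That product is 9 × 8 × 7 × 6 × 5 × 4 = 60480.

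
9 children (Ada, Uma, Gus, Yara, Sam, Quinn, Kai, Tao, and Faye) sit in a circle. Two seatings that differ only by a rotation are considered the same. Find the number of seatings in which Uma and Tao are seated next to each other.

Glue Uma and Tao into a block (2 internal orders). Seating 8 units around a circle gives (7)! arrangements.
So 2 × (7)! = 2 × 5040 = 10080.

10080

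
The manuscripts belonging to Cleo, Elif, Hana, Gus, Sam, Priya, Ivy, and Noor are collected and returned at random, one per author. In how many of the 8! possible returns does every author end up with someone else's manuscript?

14833

Let Aᵢ be the assignments in which author i gets their own manuscript. We want the size of the complement of A₁∪…∪A_8.
By inclusion–exclusion this is Σ_{j=0}^{8} (−1)^j C(8,j)·(8−j)!.
Computing: 40320 − 40320 + 20160 − 6720 + 1680 − 336 + 56 − 8 + 1 = 14833.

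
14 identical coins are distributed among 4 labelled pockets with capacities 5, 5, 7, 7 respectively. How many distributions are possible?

By stars and bars, unrestricted non-negative solutions to x_1+…+x_4 = 14 number C(14+3,3) = 680.
Subtract solutions that violate a single cap (substitute x_i' = x_i − (cap_i+1)): x_1 ≥ 6 gives C(11,3) = 165; x_2 ≥ 6 gives C(11,3) = 165; x_3 ≥ 8 gives C(9,3) = 84; x_4 ≥ 8 gives C(9,3) = 84. Together 498.
Add back pairs where two caps are both exceeded: 10 + 1 + 1 + 1 + 1 + 0 = 14.
By inclusion–exclusion the count is 680 − 498 + 14 = 196.

196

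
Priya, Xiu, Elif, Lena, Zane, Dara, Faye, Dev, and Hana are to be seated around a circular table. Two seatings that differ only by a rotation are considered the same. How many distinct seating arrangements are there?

40320

Around a circle, 9 distinct people have 9!/9 = (8)! = 40320 rotationally distinct seatings.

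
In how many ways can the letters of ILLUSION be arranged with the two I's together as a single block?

2520

Treat the 2 copies of I as a single block. The multiset to arrange is then {II, L, L, N, O, S, U}, 7 items in all.
That gives (7)!/(2!) = 2520 arrangements.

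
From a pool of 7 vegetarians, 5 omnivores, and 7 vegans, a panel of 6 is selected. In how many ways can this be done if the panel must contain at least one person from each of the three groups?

Unrestricted: C(19,6) = 27132 ways to pick any 6 of the 19.
Subtract selections that omit an entire group: no vegetarians → C(12,6) = 924; no omnivores → C(14,6) = 3003; no vegans → C(12,6) = 924.
Add back selections omitting two groups (i.e. drawn from a single group): C(7,6) + C(5,6) + C(7,6) = 14.
By inclusion–exclusion: 27132 − 4851 + 14 = 22295.

22295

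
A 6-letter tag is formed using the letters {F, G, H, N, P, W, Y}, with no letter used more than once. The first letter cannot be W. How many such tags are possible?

The first letter has 7−1 = 6 choices (anything except W).
The remaining 5 letters are filled from the other 6 symbols without repetition: 6 × 5 × 4 × 3 × 2 = 720.
Total: 6 × 720 = 4320.

4320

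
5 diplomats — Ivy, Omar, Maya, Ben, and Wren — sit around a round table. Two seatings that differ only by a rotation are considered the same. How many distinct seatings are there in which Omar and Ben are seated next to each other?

12

Glue Omar and Ben into a block (2 internal orders). Seating 4 units around a circle gives (3)! arrangements.
So 2 × (3)! = 2 × 6 = 12.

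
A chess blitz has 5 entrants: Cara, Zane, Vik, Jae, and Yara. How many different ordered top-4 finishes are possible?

120

There are 5 choices for 1st place, 4 for 2nd, and so on down to 2 for position 4.
That gives 5 × 4 × 3 × 2 = 120.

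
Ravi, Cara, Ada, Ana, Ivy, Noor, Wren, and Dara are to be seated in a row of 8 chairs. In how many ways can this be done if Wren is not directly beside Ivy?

There are 8! = 40320 arrangements in all. If Wren and Ivy are adjacent, merging them into one block gives 2·(7)! = 10080 arrangements.
So 40320 − 10080 = 30240 arrangements keep them apart.

30240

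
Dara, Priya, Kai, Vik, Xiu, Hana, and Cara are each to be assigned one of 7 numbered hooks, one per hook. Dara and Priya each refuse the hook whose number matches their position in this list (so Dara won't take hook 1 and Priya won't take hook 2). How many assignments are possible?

Let Aᵢ (for i ∈ {1, 2}) be the placements that put person i in their forbidden hook. Any j of these fix j positions, leaving (7−j)! ways to fill the rest, and there are C(2,j) ways to pick which j.
By inclusion–exclusion, the number of valid placements is Σ_{j=0}^{2} (−1)^j C(2,j)·(7−j)!.
Computing: 5040 − 1440 + 120 = 3720.

3720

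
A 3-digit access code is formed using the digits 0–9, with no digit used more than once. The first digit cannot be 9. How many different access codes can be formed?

The first digit has 10−1 = 9 choices (anything except 9).
The remaining 2 digits are filled from the other 9 symbols without repetition: 9 × 8 = 72.
Total: 9 × 72 = 648.

648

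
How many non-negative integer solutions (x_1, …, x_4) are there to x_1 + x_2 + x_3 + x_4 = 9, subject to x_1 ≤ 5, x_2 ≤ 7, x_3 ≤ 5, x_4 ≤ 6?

166

By stars and bars, unrestricted non-negative solutions to x_1+…+x_4 = 9 number C(9+3,3) = 220.
Subtract solutions that violate a single cap (substitute x_i' = x_i − (cap_i+1)): x_1 ≥ 6 gives C(6,3) = 20; x_2 ≥ 8 gives C(4,3) = 4; x_3 ≥ 6 gives C(6,3) = 20; x_4 ≥ 7 gives C(5,3) = 10. Together 54.
No two caps can be exceeded simultaneously, so the pair terms are all 0.
By inclusion–exclusion the count is 220 − 54 + 0 = 166.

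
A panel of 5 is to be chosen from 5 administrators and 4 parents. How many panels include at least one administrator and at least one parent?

Total 5-person selections from all 9: C(9,5) = 126.
Selections missing a whole group: no administrators → C(4,5) = 0; no parents → C(5,5) = 1.
Both groups omitted at once is impossible, so 126 − 1 = 125.

125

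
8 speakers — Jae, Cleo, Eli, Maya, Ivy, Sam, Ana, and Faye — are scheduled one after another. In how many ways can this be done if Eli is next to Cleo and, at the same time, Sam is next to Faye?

Treat {Eli,Cleo} as one block (2 orders) and {Sam,Faye} as another (2 orders).
That leaves 6 units to arrange: 2 × 2 × 6! = 4 × 720 = 2880.

2880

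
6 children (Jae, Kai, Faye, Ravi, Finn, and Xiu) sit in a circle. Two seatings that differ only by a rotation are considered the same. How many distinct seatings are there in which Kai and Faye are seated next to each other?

48

Treat {Kai, Faye} as one unit (2 internal orders) and seat the resulting 5 units around the table: (4)! circular arrangements.
So 2 × (4)! = 2 × 24 = 48.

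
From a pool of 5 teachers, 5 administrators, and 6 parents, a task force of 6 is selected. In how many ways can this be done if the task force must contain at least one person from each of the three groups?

6875

With no constraint there are C(16,6) = 8008 possible selections.
Selections missing a whole group: no teachers → C(11,6) = 462; no administrators → C(11,6) = 462; no parents → C(10,6) = 210.
Add back selections omitting two groups (i.e. drawn from a single group): C(5,6) + C(5,6) + C(6,6) = 1.
By inclusion–exclusion: 8008 − 1134 + 1 = 6875.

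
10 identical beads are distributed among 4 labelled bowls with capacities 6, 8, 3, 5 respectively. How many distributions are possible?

Ignoring the caps, the number of non-negative solutions to x_1+…+x_4 = 10 is C(13,3) = 286.
Subtract solutions that violate a single cap (substitute x_i' = x_i − (cap_i+1)): x_1 ≥ 7 gives C(6,3) = 20; x_2 ≥ 9 gives C(4,3) = 4; x_3 ≥ 4 gives C(9,3) = 84; x_4 ≥ 6 gives C(7,3) = 35. Together 143.
Add back pairs where two caps are both exceeded: 0 + 0 + 0 + 0 + 0 + 1 = 1.
By inclusion–exclusion the count is 286 − 143 + 1 = 144.

144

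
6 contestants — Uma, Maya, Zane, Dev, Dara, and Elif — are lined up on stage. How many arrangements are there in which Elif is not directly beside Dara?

There are 6! = 720 arrangements in all. If Elif and Dara are adjacent, merging them into one block gives 2·(5)! = 240 arrangements.
So 720 − 240 = 480 arrangements keep them apart.

480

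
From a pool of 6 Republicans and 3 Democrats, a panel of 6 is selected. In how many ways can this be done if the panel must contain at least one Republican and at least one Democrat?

83

With no constraint there are C(9,6) = 84 possible selections.
Subtract selections that omit an entire group: no Republicans → C(3,6) = 0; no Democrats → C(6,6) = 1.
Both groups omitted at once is impossible, so 84 − 1 = 83.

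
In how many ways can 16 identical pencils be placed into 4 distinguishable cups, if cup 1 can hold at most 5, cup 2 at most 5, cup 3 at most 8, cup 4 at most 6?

141

Without the upper bounds there are C(19,3) = 969 ways to split 16 among 4 cups.
Subtract solutions that violate a single cap (substitute x_i' = x_i − (cap_i+1)): x_1 ≥ 6 gives C(13,3) = 286; x_2 ≥ 6 gives C(13,3) = 286; x_3 ≥ 9 gives C(10,3) = 120; x_4 ≥ 7 gives C(12,3) = 220. Together 912.
Add back pairs where two caps are both exceeded: 35 + 4 + 20 + 4 + 20 + 1 = 84.
By inclusion–exclusion the count is 969 − 912 + 84 = 141.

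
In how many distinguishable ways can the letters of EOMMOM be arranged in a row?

60

EOMMOM has 6 letters with M appearing 3 times and O appearing twice.
Dividing 6! = 720 by 3!·2! = 12 for the repeated letters gives 60.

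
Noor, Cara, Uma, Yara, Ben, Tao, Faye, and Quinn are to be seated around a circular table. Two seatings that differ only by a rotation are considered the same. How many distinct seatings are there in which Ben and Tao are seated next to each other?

Glue Ben and Tao into a block (2 internal orders). Seating 7 units around a circle gives (6)! arrangements.
So 2 × (6)! = 2 × 720 = 1440.

1440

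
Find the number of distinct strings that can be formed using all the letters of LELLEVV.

Letter multiplicities in LELLEVV: E×2, L×3, V×2.
Dividing 7! = 5040 by 3!·2!·2! = 24 for the repeated letters gives 210.

210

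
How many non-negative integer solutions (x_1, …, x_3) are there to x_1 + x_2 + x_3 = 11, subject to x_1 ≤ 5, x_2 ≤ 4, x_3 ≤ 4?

Ignoring the caps, the number of non-negative solutions to x_1+…+x_3 = 11 is C(13,2) = 78.
Subtract solutions that violate a single cap (substitute x_i' = x_i − (cap_i+1)): x_1 ≥ 6 gives C(7,2) = 21; x_2 ≥ 5 gives C(8,2) = 28; x_3 ≥ 5 gives C(8,2) = 28. Together 77.
Add back pairs where two caps are both exceeded: 1 + 1 + 3 = 5.
By inclusion–exclusion the count is 78 − 77 + 5 = 6.

6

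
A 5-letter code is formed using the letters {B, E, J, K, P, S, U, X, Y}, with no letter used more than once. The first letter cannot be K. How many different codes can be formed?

The first letter has 9−1 = 8 choices (anything except K).
The remaining 4 letters are filled from the other 8 symbols without repetition: 8 × 7 × 6 × 5 = 1680.
Total: 8 × 1680 = 13440.

13440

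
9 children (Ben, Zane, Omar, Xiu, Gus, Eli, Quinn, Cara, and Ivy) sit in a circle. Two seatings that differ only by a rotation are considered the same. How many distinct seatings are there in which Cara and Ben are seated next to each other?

10080

Treat {Cara, Ben} as one unit (2 internal orders) and seat the resulting 8 units around the table: (7)! circular arrangements.
So 2 × (7)! = 2 × 5040 = 10080.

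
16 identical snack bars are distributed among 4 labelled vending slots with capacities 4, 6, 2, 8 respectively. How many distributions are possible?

Without the upper bounds there are C(19,3) = 969 ways to split 16 among 4 vending slots.
Subtract solutions that violate a single cap (substitute x_i' = x_i − (cap_i+1)): x_1 ≥ 5 gives C(14,3) = 364; x_2 ≥ 7 gives C(12,3) = 220; x_3 ≥ 3 gives C(16,3) = 560; x_4 ≥ 9 gives C(10,3) = 120. Together 1264.
Add back pairs where two caps are both exceeded: 35 + 165 + 10 + 84 + 1 + 35 = 330.
Subtract triples: 4 + 0 + 0 + 0 = 4.
By inclusion–exclusion the count is 969 − 1264 + 330 − 4 = 31.

31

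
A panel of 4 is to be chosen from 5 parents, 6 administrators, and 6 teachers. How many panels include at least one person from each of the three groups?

With no constraint there are C(17,4) = 2380 possible selections.
Subtract selections that omit an entire group: no parents → C(12,4) = 495; no administrators → C(11,4) = 330; no teachers → C(11,4) = 330.
Add back selections omitting two groups (i.e. drawn from a single group): C(5,4) + C(6,4) + C(6,4) = 35.
By inclusion–exclusion: 2380 − 1155 + 35 = 1260.

1260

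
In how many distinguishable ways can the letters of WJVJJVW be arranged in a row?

210

WJVJJVW has 7 letters with J appearing 3 times, V appearing twice, and W appearing twice.
The number of distinct arrangements is 7!/(3!·2!·2!) = 5040/24 = 210.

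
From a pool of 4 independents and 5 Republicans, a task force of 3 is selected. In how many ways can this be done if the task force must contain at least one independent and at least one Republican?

With no constraint there are C(9,3) = 84 possible selections.
Subtract selections that omit an entire group: no independents → C(5,3) = 10; no Republicans → C(4,3) = 4.
Both groups omitted at once is impossible, so 84 − 14 = 70.

70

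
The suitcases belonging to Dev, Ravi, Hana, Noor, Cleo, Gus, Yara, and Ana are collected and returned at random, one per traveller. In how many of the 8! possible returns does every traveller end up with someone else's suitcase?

14833

Count assignments avoiding every fixed point. For any j of the 8 travellers fixed to their own suitcase, the other 8−j can be arranged in (8−j)! ways.
By inclusion–exclusion this is Σ_{j=0}^{8} (−1)^j C(8,j)·(8−j)!.
Computing: 40320 − 40320 + 20160 − 6720 + 1680 − 336 + 56 − 8 + 1 = 14833.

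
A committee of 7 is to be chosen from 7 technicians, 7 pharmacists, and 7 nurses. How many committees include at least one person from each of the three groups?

105987

With no constraint there are C(21,7) = 116280 possible selections.
Selections missing a whole group: no technicians → C(14,7) = 3432; no pharmacists → C(14,7) = 3432; no nurses → C(14,7) = 3432.
Add back selections omitting two groups (i.e. drawn from a single group): C(7,7) + C(7,7) + C(7,7) = 3.
By inclusion–exclusion: 116280 − 10296 + 3 = 105987.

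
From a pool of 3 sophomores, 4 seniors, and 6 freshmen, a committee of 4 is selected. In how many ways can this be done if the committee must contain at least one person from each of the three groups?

With no constraint there are C(13,4) = 715 possible selections.
Subtract selections that omit an entire group: no sophomores → C(10,4) = 210; no seniors → C(9,4) = 126; no freshmen → C(7,4) = 35.
Add back selections omitting two groups (i.e. drawn from a single group): C(3,4) + C(4,4) + C(6,4) = 16.
By inclusion–exclusion: 715 − 371 + 16 = 360.

360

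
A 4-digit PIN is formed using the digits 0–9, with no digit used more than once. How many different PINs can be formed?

5040

Choose and order 4 of the 10 symbols: the first digit has 10 options, the next 9, then 8, 7.
That product is 10 × 9 × 8 × 7 = 5040.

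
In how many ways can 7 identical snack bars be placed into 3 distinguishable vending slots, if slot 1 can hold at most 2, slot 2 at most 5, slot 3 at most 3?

By stars and bars, unrestricted non-negative solutions to x_1+…+x_3 = 7 number C(7+2,2) = 36.
Subtract solutions that violate a single cap (substitute x_i' = x_i − (cap_i+1)): x_1 ≥ 3 gives C(6,2) = 15; x_2 ≥ 6 gives C(3,2) = 3; x_3 ≥ 4 gives C(5,2) = 10. Together 28.
Add back pairs where two caps are both exceeded: 0 + 1 + 0 = 1.
By inclusion–exclusion the count is 36 − 28 + 1 = 9.

9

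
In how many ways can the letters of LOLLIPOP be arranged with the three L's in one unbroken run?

180

Treat the 3 copies of L as a single block. The multiset to arrange is then {LLL, I, O, O, P, P}, 6 items in all.
That gives (6)!/(2!·2!) = 180 arrangements.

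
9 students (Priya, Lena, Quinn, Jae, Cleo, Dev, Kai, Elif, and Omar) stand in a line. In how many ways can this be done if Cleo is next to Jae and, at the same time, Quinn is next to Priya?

Treat {Cleo,Jae} as one block (2 orders) and {Quinn,Priya} as another (2 orders).
That leaves 7 units to arrange: 2 × 2 × 7! = 4 × 5040 = 20160.

20160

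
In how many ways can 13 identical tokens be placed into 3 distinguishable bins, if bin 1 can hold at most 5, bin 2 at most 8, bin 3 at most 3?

Without the upper bounds there are C(15,2) = 105 ways to split 13 among 3 bins.
Subtract solutions that violate a single cap (substitute x_i' = x_i − (cap_i+1)): x_1 ≥ 6 gives C(9,2) = 36; x_2 ≥ 9 gives C(6,2) = 15; x_3 ≥ 4 gives C(11,2) = 55. Together 106.
Add back pairs where two caps are both exceeded: 0 + 10 + 1 = 11.
By inclusion–exclusion the count is 105 − 106 + 11 = 10.

10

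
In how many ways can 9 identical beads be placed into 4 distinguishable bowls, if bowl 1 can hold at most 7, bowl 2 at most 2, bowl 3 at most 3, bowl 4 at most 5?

Without the upper bounds there are C(12,3) = 220 ways to split 9 among 4 bowls.
Subtract solutions that violate a single cap (substitute x_i' = x_i − (cap_i+1)): x_1 ≥ 8 gives C(4,3) = 4; x_2 ≥ 3 gives C(9,3) = 84; x_3 ≥ 4 gives C(8,3) = 56; x_4 ≥ 6 gives C(6,3) = 20. Together 164.
Add back pairs where two caps are both exceeded: 0 + 0 + 0 + 10 + 1 + 0 = 11.
By inclusion–exclusion the count is 220 − 164 + 11 = 67.

67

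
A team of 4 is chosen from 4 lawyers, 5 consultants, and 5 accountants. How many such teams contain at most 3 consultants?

Split by how many consultants are chosen (0 through 3).
Sum: C(5,0)·C(9,4) + C(5,1)·C(9,3) + C(5,2)·C(9,2) + C(5,3)·C(9,1) = 126 + 420 + 360 + 90 = 996.

996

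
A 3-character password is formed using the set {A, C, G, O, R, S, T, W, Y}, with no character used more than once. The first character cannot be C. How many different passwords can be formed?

The first character has 9−1 = 8 choices (anything except C).
The remaining 2 characters are filled from the other 8 symbols without repetition: 8 × 7 = 56.
Total: 8 × 56 = 448.

448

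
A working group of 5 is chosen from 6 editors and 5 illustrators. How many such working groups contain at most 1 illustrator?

81

Split by how many illustrators are chosen (0 through 1).
Sum: C(5,0)·C(6,5) + C(5,1)·C(6,4) = 6 + 75 = 81.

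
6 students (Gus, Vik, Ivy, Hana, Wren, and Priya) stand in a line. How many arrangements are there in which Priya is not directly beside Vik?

480

Of the 6! = 720 arrangements, those with Priya and Vik adjacent number 2 × 5! = 240 (treat the pair as a block with 2 internal orders).
Complementary counting: 720 − 240 = 480.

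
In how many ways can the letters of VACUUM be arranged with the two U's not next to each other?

240

There are 6!/(2!) = 360 arrangements of VACUUM in total.
Arrangements with the U's together: treat UU as one letter, giving (5)! = 120.
Subtracting, 360 − 120 = 240 arrangements keep the U's apart.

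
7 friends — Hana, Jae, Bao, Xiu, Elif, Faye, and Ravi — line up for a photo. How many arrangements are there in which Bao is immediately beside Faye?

1440

Glue Bao and Faye into one block (2 internal orders), leaving 6 units to arrange in a row.
That gives 2 × 6! = 2 × 720 = 1440.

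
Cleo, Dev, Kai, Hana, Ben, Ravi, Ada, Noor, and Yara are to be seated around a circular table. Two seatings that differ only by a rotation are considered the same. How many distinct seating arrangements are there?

Around a circle, 9 distinct people have 9!/9 = (8)! = 40320 rotationally distinct seatings.

40320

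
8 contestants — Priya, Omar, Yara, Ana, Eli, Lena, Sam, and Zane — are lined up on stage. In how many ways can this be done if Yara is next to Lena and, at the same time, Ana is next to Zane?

Treat {Yara,Lena} as one block (2 orders) and {Ana,Zane} as another (2 orders).
That leaves 6 units to arrange: 2 × 2 × 6! = 4 × 720 = 2880.

2880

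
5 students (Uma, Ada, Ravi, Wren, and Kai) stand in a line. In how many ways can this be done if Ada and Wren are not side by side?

There are 5! = 120 arrangements in all. If Ada and Wren are adjacent, merging them into one block gives 2·(4)! = 48 arrangements.
Complementary counting: 120 − 48 = 72.

72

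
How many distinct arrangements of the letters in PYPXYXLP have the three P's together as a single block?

Treat the 3 copies of P as a single block. The multiset to arrange is then {PPP, L, X, X, Y, Y}, 6 items in all.
That gives (6)!/(2!·2!) = 180 arrangements.

180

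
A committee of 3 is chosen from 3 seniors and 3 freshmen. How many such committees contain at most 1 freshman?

10

Split by how many freshmen are chosen (0 through 1).
Sum: C(3,0)·C(3,3) + C(3,1)·C(3,2) = 1 + 9 = 10.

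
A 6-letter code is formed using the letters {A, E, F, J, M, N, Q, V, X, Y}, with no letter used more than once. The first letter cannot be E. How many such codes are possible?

The first letter has 10−1 = 9 choices (anything except E).
The remaining 5 letters are filled from the other 9 symbols without repetition: 9 × 8 × 7 × 6 × 5 = 15120.
Total: 9 × 15120 = 136080.

136080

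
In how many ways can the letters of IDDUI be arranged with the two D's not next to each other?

There are 5!/(2!·2!) = 30 arrangements of IDDUI in total.
Arrangements with the D's together: treat DD as one letter, giving (4)!/(2!) = 12.
Subtracting, 30 − 12 = 18 arrangements keep the D's apart.

18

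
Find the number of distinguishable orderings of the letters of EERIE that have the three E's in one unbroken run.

6

Treat the 3 copies of E as a single block. The multiset to arrange is then {EEE, I, R}, 3 items in all.
All 3 items are distinct, so there are (3)! = 6 arrangements.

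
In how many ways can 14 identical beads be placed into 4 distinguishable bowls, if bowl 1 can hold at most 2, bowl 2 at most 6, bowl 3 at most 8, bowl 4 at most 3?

Without the upper bounds there are C(17,3) = 680 ways to split 14 among 4 bowls.
Subtract solutions that violate a single cap (substitute x_i' = x_i − (cap_i+1)): x_1 ≥ 3 gives C(14,3) = 364; x_2 ≥ 7 gives C(10,3) = 120; x_3 ≥ 9 gives C(8,3) = 56; x_4 ≥ 4 gives C(13,3) = 286. Together 826.
Add back pairs where two caps are both exceeded: 35 + 10 + 120 + 0 + 20 + 4 = 189.
Subtract triples: 0 + 1 + 0 + 0 = 1.
By inclusion–exclusion the count is 680 − 826 + 189 − 1 = 42.

42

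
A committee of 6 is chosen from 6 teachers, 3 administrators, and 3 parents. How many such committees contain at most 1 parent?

462

Split by how many parents are chosen (0 through 1).
Sum: C(3,0)·C(9,6) + C(3,1)·C(9,5) = 84 + 378 = 462.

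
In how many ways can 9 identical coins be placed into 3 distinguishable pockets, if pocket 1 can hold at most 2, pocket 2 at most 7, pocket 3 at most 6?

Ignoring the caps, the number of non-negative solutions to x_1+…+x_3 = 9 is C(11,2) = 55.
Subtract solutions that violate a single cap (substitute x_i' = x_i − (cap_i+1)): x_1 ≥ 3 gives C(8,2) = 28; x_2 ≥ 8 gives C(3,2) = 3; x_3 ≥ 7 gives C(4,2) = 6. Together 37.
No two caps can be exceeded simultaneously, so the pair terms are all 0.
By inclusion–exclusion the count is 55 − 37 + 0 = 18.

18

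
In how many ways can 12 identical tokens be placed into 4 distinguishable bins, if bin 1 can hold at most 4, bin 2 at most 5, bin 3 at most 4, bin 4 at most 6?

Without the upper bounds there are C(15,3) = 455 ways to split 12 among 4 bins.
Subtract solutions that violate a single cap (substitute x_i' = x_i − (cap_i+1)): x_1 ≥ 5 gives C(10,3) = 120; x_2 ≥ 6 gives C(9,3) = 84; x_3 ≥ 5 gives C(10,3) = 120; x_4 ≥ 7 gives C(8,3) = 56. Together 380.
Add back pairs where two caps are both exceeded: 4 + 10 + 1 + 4 + 0 + 1 = 20.
By inclusion–exclusion the count is 455 − 380 + 20 = 95.

95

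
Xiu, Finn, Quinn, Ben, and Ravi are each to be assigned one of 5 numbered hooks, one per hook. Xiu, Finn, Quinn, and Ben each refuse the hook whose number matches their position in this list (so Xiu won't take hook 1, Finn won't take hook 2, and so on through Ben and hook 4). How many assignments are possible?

Let Aᵢ (for 1 ≤ i ≤ 4) be the placements that put person i in their forbidden hook. Any j of these fix j positions, leaving (5−j)! ways to fill the rest, and there are C(4,j) ways to pick which j.
By inclusion–exclusion, the number of valid placements is Σ_{j=0}^{4} (−1)^j C(4,j)·(5−j)!.
Computing: 120 − 96 + 36 − 8 + 1 = 53.

53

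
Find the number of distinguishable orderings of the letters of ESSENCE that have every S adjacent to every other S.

Treat the 2 copies of S as a single block. The multiset to arrange is then {SS, C, E, E, E, N}, 6 items in all.
That gives (6)!/(3!) = 120 arrangements.

120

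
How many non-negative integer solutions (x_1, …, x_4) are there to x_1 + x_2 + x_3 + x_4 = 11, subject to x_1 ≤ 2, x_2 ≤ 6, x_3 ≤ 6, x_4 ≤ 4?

Without the upper bounds there are C(14,3) = 364 ways to split 11 among 4 variables.
Subtract solutions that violate a single cap (substitute x_i' = x_i − (cap_i+1)): x_1 ≥ 3 gives C(11,3) = 165; x_2 ≥ 7 gives C(7,3) = 35; x_3 ≥ 7 gives C(7,3) = 35; x_4 ≥ 5 gives C(9,3) = 84. Together 319.
Add back pairs where two caps are both exceeded: 4 + 4 + 20 + 0 + 0 + 0 = 28.
By inclusion–exclusion the count is 364 − 319 + 28 = 73.

73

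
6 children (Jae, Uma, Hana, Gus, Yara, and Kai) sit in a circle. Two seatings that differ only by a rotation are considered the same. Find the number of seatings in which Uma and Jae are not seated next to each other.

All circular seatings of 6 people number (5)! = 120.
Seatings with Uma beside Jae: treat them as a block with 2 internal orders, giving 2 × (4)! = 48.
Subtracting, 120 − 48 = 72.

72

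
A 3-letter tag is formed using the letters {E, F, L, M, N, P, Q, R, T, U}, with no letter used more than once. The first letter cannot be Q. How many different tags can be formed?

The first letter has 10−1 = 9 choices (anything except Q).
The remaining 2 letters are filled from the other 9 symbols without repetition: 9 × 8 = 72.
Total: 9 × 72 = 648.

648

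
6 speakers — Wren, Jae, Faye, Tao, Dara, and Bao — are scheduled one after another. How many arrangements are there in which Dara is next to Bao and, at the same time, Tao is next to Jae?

96

Treat {Dara,Bao} as one block (2 orders) and {Tao,Jae} as another (2 orders).
That leaves 4 units to arrange: 2 × 2 × 4! = 4 × 24 = 96.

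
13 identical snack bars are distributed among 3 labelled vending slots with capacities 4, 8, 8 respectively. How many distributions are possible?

30

By stars and bars, unrestricted non-negative solutions to x_1+…+x_3 = 13 number C(13+2,2) = 105.
Subtract solutions that violate a single cap (substitute x_i' = x_i − (cap_i+1)): x_1 ≥ 5 gives C(10,2) = 45; x_2 ≥ 9 gives C(6,2) = 15; x_3 ≥ 9 gives C(6,2) = 15. Together 75.
No two caps can be exceeded simultaneously, so the pair terms are all 0.
By inclusion–exclusion the count is 105 − 75 + 0 = 30.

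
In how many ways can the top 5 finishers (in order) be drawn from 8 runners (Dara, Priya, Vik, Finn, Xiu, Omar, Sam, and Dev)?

6720

There are 8 choices for 1st place, 7 for 2nd, and so on down to 4 for position 5.
That gives 8 × 7 × 6 × 5 × 4 = 6720.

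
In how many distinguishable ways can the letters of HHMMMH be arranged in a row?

20

Letter multiplicities in HHMMMH: H×3, M×3.
Dividing 6! = 720 by 3!·3! = 36 for the repeated letters gives 20.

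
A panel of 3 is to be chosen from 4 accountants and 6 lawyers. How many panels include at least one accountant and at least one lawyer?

96

With no constraint there are C(10,3) = 120 possible selections.
Subtract selections that omit an entire group: no accountants → C(6,3) = 20; no lawyers → C(4,3) = 4.
Both groups omitted at once is impossible, so 120 − 24 = 96.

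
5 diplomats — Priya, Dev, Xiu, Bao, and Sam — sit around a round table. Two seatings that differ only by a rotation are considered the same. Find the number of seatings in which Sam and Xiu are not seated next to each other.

Without the restriction there are (4)! = 24 seatings.
Seatings with Sam beside Xiu: treat them as a block with 2 internal orders, giving 2 × (3)! = 12.
Subtracting, 24 − 12 = 12.

12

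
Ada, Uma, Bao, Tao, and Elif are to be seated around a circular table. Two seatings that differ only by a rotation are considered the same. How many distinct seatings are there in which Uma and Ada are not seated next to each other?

12

All circular seatings of 5 people number (4)! = 24.
Those with Uma next to Ada: fuse the pair into one unit and seat 4 units around a circle — 2·(3)! = 12.
Subtracting, 24 − 12 = 12.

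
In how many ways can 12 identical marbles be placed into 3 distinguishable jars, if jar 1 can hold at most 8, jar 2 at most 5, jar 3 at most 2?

Without the upper bounds there are C(14,2) = 91 ways to split 12 among 3 jars.
Subtract solutions that violate a single cap (substitute x_i' = x_i − (cap_i+1)): x_1 ≥ 9 gives C(5,2) = 10; x_2 ≥ 6 gives C(8,2) = 28; x_3 ≥ 3 gives C(11,2) = 55. Together 93.
Add back pairs where two caps are both exceeded: 0 + 1 + 10 = 11.
By inclusion–exclusion the count is 91 − 93 + 11 = 9.

9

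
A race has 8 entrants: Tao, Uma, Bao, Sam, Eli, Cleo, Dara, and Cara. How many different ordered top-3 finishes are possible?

336

This is an ordered selection of 3 from 8: P(8,3).
That gives 8 × 7 × 6 = 336.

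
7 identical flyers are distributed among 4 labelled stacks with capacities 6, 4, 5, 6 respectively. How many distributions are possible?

104

Without the upper bounds there are C(10,3) = 120 ways to split 7 among 4 stacks.
Subtract solutions that violate a single cap (substitute x_i' = x_i − (cap_i+1)): x_1 ≥ 7 gives C(3,3) = 1; x_2 ≥ 5 gives C(5,3) = 10; x_3 ≥ 6 gives C(4,3) = 4; x_4 ≥ 7 gives C(3,3) = 1. Together 16.
No two caps can be exceeded simultaneously, so the pair terms are all 0.
By inclusion–exclusion the count is 120 − 16 + 0 = 104.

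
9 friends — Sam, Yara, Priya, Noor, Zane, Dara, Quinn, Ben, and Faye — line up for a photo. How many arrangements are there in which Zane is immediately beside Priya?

Glue Zane and Priya into one block (2 internal orders), leaving 8 units to arrange in a row.
So the count is 2·(8)! = 80640.

80640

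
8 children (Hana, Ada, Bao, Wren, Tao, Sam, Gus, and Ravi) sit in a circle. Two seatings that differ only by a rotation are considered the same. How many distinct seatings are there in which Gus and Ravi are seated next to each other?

Treat {Gus, Ravi} as one unit (2 internal orders) and seat the resulting 7 units around the table: (6)! circular arrangements.
So 2 × (6)! = 2 × 720 = 1440.

1440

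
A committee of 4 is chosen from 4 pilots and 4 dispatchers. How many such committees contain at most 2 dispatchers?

53

Split by how many dispatchers are chosen (0 through 2).
Sum: C(4,0)·C(4,4) + C(4,1)·C(4,3) + C(4,2)·C(4,2) = 1 + 16 + 36 = 53.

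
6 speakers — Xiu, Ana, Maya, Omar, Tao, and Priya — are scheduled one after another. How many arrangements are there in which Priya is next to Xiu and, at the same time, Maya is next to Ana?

96

Treat {Priya,Xiu} as one block (2 orders) and {Maya,Ana} as another (2 orders).
That leaves 4 units to arrange: 2 × 2 × 4! = 4 × 24 = 96.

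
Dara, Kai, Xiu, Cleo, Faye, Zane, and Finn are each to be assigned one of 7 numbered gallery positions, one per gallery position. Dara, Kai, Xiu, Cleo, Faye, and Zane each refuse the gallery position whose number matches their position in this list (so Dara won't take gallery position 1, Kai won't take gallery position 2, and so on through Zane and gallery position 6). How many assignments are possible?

2119

Let Aᵢ (for 1 ≤ i ≤ 6) be the placements that put person i in their forbidden gallery position. Any j of these fix j positions, leaving (7−j)! ways to fill the rest, and there are C(6,j) ways to pick which j.
By inclusion–exclusion, the number of valid placements is Σ_{j=0}^{6} (−1)^j C(6,j)·(7−j)!.
Computing: 5040 − 4320 + 1800 − 480 + 90 − 12 + 1 = 2119.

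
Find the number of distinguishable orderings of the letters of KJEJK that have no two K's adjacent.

18

Total arrangements of KJEJK: 5!/(2!·2!) = 30.
If the two K's are adjacent, glue them into one block, leaving 4 items to arrange: (4)!/(2!) = 12 ways.
Subtracting, 30 − 12 = 18 arrangements keep the K's apart.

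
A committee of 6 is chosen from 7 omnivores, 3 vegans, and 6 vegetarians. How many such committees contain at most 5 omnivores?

Split by how many omnivores are chosen (0 through 5).
Sum: C(7,0)·C(9,6) + C(7,1)·C(9,5) + C(7,2)·C(9,4) + C(7,3)·C(9,3) + C(7,4)·C(9,2) + C(7,5)·C(9,1) = 84 + 882 + 2646 + 2940 + 1260 + 189 = 8001.

8001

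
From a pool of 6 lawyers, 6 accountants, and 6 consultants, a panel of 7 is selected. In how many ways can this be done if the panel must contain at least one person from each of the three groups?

29448

With no constraint there are C(18,7) = 31824 possible selections.
Selections missing a whole group: no lawyers → C(12,7) = 792; no accountants → C(12,7) = 792; no consultants → C(12,7) = 792.
Add back selections omitting two groups (i.e. drawn from a single group): C(6,7) + C(6,7) + C(6,7) = 0.
By inclusion–exclusion: 31824 − 2376 + 0 = 29448.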